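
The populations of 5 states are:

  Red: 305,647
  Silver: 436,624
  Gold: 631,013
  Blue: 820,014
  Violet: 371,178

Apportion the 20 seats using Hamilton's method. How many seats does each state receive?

Standard divisor: 2564476 ÷ 20 ≈ 128223.8.
Standard quotas: Red 2.3837, Silver 3.4052, Gold 4.9212, Blue 6.3952, Violet 2.8948.
Lower quotas: Red 2, Silver 3, Gold 4, Blue 6, Violet 2 (sum 17, leaving 3 seats).
Remainders in descending order: Gold 0.9212, Violet 0.8948, Silver 0.4052, Blue 0.3952, Red 0.3837.
The surplus seats go to Gold, Violet, Silver.

Red 2; Silver 4; Gold 5; Blue 6; Violet 3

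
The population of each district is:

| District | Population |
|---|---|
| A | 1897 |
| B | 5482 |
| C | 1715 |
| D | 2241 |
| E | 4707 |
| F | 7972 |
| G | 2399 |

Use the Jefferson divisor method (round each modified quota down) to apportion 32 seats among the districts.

Standard divisor 26413/32 ≈ 825.406; standard quotas: A 2.298, B 6.642, C 2.078, D 2.715, E 5.703, F 9.658, G 2.906.
Rounding down gives 2, 6, 2, 2, 5, 9, 2 = 28 seats, so the divisor must be adjusted.
With modified divisor 770: modified quotas A 2.464, B 7.119, C 2.227, D 2.910, E 6.113, F 10.353, G 3.116.
Rounding down: A 2, B 7, C 2, D 2, E 6, F 10, G 3 (total 32).

A=2, B=7, C=2, D=2, E=6, F=10, G=3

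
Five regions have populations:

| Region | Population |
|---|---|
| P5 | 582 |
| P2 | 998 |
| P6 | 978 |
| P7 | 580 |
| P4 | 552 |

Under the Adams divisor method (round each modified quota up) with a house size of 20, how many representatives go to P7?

3

Standard divisor 3690/20 ≈ 184.5; standard quotas: P5 3.154, P2 5.409, P6 5.301, P7 3.144, P4 2.992.
Rounding up gives 4, 6, 6, 4, 3 = 23 seats, so the divisor must be adjusted.
With modified divisor 198: modified quotas P5 2.939, P2 5.040, P6 4.939, P7 2.929, P4 2.788.
Rounding up: P5 3, P2 6, P6 5, P7 3, P4 3 (total 20).
P7 receives 3.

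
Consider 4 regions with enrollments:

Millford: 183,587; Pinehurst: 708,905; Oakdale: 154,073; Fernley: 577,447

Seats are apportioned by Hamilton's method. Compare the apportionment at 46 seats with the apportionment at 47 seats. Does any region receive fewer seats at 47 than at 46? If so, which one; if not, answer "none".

At 46 seats: Millford 5, Pinehurst 20, Oakdale 5, Fernley 16.
At 47 seats: Millford 5, Pinehurst 21, Oakdale 4, Fernley 17.
Oakdale drops from 5 to 4.

Oakdale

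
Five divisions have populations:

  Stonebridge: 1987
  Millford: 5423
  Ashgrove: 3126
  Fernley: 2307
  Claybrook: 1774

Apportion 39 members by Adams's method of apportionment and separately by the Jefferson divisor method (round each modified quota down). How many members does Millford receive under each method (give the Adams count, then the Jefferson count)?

Adams: Stonebridge 6, Millford 14, Ashgrove 8, Fernley 6, Claybrook 5.
Jefferson: Stonebridge 5, Millford 15, Ashgrove 8, Fernley 6, Claybrook 5.
Millford gets 14 under Adams and 15 under Jefferson.

14 and 15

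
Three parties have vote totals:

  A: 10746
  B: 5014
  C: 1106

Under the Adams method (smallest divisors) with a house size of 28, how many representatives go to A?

Standard divisor 16866/28 ≈ 602.357; standard quotas: A 17.840, B 8.324, C 1.836.
Rounding up gives 18, 9, 2 = 29 seats, so the divisor must be adjusted.
With modified divisor 630: modified quotas A 17.057, B 7.959, C 1.756.
Rounding up: A 18, B 8, C 2 (total 28).
A receives 18.

18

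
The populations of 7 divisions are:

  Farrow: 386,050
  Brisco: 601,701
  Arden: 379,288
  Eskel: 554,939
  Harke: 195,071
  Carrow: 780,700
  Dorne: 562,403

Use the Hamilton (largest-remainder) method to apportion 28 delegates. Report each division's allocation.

Farrow 3, Brisco 5, Arden 3, Eskel 4, Harke 2, Carrow 6, Dorne 5

Total 3460152; standard divisor 3460152/28 ≈ 123576.857.
Standard quotas: Farrow 3.1240, Brisco 4.8690, Arden 3.0692, Eskel 4.4906, Harke 1.5785, Carrow 6.3175, Dorne 4.5510.
Lower quotas: Farrow 3, Brisco 4, Arden 3, Eskel 4, Harke 1, Carrow 6, Dorne 4 (sum 25, leaving 3 seats).
Remainders in descending order: Brisco 0.8690, Harke 0.5785, Dorne 0.5510, Eskel 0.4906, Carrow 0.3175, Farrow 0.1240, Arden 0.0692.
The surplus seats go to Brisco, Harke, Dorne.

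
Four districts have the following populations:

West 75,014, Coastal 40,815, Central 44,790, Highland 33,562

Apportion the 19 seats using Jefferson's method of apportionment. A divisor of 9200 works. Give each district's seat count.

With modified divisor 9200: modified quotas West 8.154, Coastal 4.436, Central 4.868, Highland 3.648.
Rounding down: West 8, Coastal 4, Central 4, Highland 3 (total 19).

West 8, Coastal 4, Central 4, Highland 3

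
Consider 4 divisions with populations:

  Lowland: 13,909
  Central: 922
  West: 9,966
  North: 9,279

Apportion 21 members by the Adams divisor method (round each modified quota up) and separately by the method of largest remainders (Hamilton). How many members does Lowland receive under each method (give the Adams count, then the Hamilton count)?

8 and 9

Adams: Lowland 8, Central 1, West 6, North 6.
Hamilton: Lowland 9, Central 0, West 6, North 6.
Lowland gets 8 under Adams and 9 under Hamilton.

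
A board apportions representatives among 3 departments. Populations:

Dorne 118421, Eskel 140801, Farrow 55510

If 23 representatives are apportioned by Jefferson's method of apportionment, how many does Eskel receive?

Standard divisor 314732/23 ≈ 13684; standard quotas: Dorne 8.654, Eskel 10.289, Farrow 4.057.
Rounding down gives 8, 10, 4 = 22 seats, so the divisor must be adjusted.
With modified divisor 13000: modified quotas Dorne 9.109, Eskel 10.831, Farrow 4.270.
Rounding down: Dorne 9, Eskel 10, Farrow 4 (total 23).
Eskel receives 10.

10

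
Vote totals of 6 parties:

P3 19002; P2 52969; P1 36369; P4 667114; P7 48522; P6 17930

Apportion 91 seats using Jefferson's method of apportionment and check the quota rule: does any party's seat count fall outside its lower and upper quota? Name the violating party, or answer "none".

Standard quotas: P3 2.054, P2 5.725, P1 3.931, P4 72.107, P7 5.245, P6 1.938.
Jefferson allocation: P3 2, P2 5, P1 4, P4 74, P7 5, P6 1.
P4 has quota 72.107 (lower 72, upper 73) but receives 74 — outside the quota interval.

P4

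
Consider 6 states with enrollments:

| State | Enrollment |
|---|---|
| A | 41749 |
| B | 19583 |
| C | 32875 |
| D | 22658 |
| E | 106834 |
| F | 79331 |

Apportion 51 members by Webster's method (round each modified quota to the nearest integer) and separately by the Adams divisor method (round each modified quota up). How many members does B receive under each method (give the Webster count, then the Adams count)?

3 and 4

Webster: A 7, B 3, C 6, D 4, E 18, F 13.
Adams: A 7, B 4, C 6, D 4, E 17, F 13.
B gets 3 under Webster and 4 under Adams.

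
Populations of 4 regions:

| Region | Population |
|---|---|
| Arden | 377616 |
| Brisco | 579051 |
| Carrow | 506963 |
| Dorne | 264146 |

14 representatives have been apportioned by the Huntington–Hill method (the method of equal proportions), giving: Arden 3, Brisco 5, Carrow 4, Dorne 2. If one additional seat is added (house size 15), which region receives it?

Priority for the next seat is population ÷ (√(s·(s+1))).
Priorities: Arden 109008.350, Brisco 105719.765, Carrow 113360.373, Dorne 107837.153.
Highest priority: Carrow.

Carrow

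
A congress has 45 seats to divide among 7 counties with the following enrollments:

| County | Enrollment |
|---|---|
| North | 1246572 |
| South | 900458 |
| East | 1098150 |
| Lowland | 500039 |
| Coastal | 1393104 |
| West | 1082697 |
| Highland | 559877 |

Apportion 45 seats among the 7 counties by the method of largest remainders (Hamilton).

The standard divisor is 6780897/45 ≈ 150686.6.
Standard quotas: North 8.2726, South 5.9757, East 7.2876, Lowland 3.3184, Coastal 9.2450, West 7.1851, Highland 3.7155.
Lower quotas: North 8, South 5, East 7, Lowland 3, Coastal 9, West 7, Highland 3 (sum 42, leaving 3 seats).
Remainders in descending order: South 0.9757, Highland 0.7155, Lowland 0.3184, East 0.2876, North 0.2726, Coastal 0.2450, West 0.1851.
The surplus seats go to South, Highland, Lowland.

North: 8, South: 6, East: 7, Lowland: 4, Coastal: 9, West: 7, Highland: 4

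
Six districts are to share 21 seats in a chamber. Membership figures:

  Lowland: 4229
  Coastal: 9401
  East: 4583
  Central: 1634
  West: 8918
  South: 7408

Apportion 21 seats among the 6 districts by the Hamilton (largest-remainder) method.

Lowland=2, Coastal=6, East=3, Central=1, West=5, South=4

Standard divisor: 36173 ÷ 21 ≈ 1722.524.
Standard quotas: Lowland 2.4551, Coastal 5.4577, East 2.6606, Central 0.9486, West 5.1773, South 4.3007.
Lower quotas: Lowland 2, Coastal 5, East 2, Central 0, West 5, South 4 (sum 18, leaving 3 seats).
Remainders in descending order: Central 0.9486, East 0.6606, Coastal 0.4577, Lowland 0.4551, South 0.3007, West 0.1773.
Largest remainders: Central, East, Coastal receive the extra seats.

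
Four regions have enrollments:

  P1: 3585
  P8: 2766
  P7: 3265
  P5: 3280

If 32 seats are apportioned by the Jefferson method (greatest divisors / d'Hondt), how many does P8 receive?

7

Standard divisor 12896/32 ≈ 403; standard quotas: P1 8.896, P8 6.864, P7 8.102, P5 8.139.
Rounding down gives 8, 6, 8, 8 = 30 seats, so the divisor must be adjusted.
With modified divisor 380: modified quotas P1 9.434, P8 7.279, P7 8.592, P5 8.632.
Rounding down: P1 9, P8 7, P7 8, P5 8 (total 32).
P8 receives 7.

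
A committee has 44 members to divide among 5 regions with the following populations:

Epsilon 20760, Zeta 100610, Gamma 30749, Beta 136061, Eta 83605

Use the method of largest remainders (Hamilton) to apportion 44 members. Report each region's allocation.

Epsilon: 2, Zeta: 12, Gamma: 4, Beta: 16, Eta: 10

The standard divisor is 371785/44 ≈ 8449.659.
Standard quotas: Epsilon 2.4569, Zeta 11.9070, Gamma 3.6391, Beta 16.1025, Eta 9.8945.
Lower quotas: Epsilon 2, Zeta 11, Gamma 3, Beta 16, Eta 9 (sum 41, leaving 3 seats).
Remainders in descending order: Zeta 0.9070, Eta 0.8945, Gamma 0.6391, Epsilon 0.4569, Beta 0.1025.
The surplus seats go to Zeta, Eta, Gamma.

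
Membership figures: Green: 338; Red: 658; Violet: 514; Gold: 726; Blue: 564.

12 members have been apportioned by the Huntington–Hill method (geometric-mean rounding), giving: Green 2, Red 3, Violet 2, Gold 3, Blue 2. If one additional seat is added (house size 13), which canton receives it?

Priority for the next seat is population ÷ (√(s·(s+1))).
Priorities: Green 137.988, Red 189.948, Violet 209.840, Gold 209.578, Blue 230.252.
Highest priority: Blue.

Blue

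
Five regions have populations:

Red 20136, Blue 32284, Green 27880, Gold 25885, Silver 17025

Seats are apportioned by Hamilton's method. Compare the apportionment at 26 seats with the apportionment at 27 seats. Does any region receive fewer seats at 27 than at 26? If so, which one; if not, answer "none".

none

At 26 seats: Red 4, Blue 7, Green 6, Gold 5, Silver 4.
At 27 seats: Red 4, Blue 7, Green 6, Gold 6, Silver 4.
No region's allocation decreased.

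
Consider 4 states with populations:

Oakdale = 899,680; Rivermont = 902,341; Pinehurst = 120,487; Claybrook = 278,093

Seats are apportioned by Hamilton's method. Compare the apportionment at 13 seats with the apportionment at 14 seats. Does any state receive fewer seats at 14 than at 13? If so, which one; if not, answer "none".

none

At 13 seats: Oakdale 5, Rivermont 5, Pinehurst 1, Claybrook 2.
At 14 seats: Oakdale 5, Rivermont 6, Pinehurst 1, Claybrook 2.
No state's allocation decreased.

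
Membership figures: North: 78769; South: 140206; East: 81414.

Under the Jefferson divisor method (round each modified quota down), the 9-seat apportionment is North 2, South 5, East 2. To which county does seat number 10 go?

East

Priority for the next seat is population ÷ (current seats + 1).
Priorities: North 26256.333, South 23367.667, East 27138.000.
Highest priority: East.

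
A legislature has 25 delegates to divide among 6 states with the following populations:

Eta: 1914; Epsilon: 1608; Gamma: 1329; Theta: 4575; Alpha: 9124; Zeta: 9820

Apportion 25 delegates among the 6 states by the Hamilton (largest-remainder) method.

Standard divisor: 28370 ÷ 25 ≈ 1134.8.
Standard quotas: Eta 1.6866, Epsilon 1.4170, Gamma 1.1711, Theta 4.0315, Alpha 8.0402, Zeta 8.6535.
Lower quotas: Eta 1, Epsilon 1, Gamma 1, Theta 4, Alpha 8, Zeta 8 (sum 23, leaving 2 seats).
Remainders in descending order: Eta 0.6866, Zeta 0.6535, Epsilon 0.4170, Gamma 0.1711, Alpha 0.0402, Theta 0.0315.
The surplus seats go to Eta, Zeta.

Eta=2; Epsilon=1; Gamma=1; Theta=4; Alpha=8; Zeta=9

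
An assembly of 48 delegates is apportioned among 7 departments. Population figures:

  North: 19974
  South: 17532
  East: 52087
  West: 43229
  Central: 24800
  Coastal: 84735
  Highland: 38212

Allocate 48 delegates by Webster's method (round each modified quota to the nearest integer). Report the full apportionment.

North: 3, South: 3, East: 9, West: 7, Central: 4, Coastal: 15, Highland: 7

Standard divisor 280569/48 ≈ 5845.188; standard quotas: North 3.417, South 2.999, East 8.911, West 7.396, Central 4.243, Coastal 14.497, Highland 6.537.
Rounding to the nearest integer gives 3, 3, 9, 7, 4, 14, 7 = 47 seats, so the divisor must be adjusted.
With modified divisor 5800: modified quotas North 3.444, South 3.023, East 8.981, West 7.453, Central 4.276, Coastal 14.609, Highland 6.588.
Rounding to the nearest integer: North 3, South 3, East 9, West 7, Central 4, Coastal 15, Highland 7 (total 48).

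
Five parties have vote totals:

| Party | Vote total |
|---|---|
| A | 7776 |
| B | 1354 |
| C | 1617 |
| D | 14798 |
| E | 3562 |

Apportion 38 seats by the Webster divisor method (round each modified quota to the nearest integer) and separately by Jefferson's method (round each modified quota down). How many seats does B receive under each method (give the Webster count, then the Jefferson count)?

2 and 1

Webster: A 10, B 2, C 2, D 19, E 5.
Jefferson: A 10, B 1, C 2, D 20, E 5.
B gets 2 under Webster and 1 under Jefferson.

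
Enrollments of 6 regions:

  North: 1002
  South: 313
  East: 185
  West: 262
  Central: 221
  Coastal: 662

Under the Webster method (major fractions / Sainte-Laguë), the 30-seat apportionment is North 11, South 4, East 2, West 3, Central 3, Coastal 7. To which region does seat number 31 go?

Priority for the next seat is population ÷ (current seats + 0.5).
Priorities: North 87.130, South 69.556, East 74.000, West 74.857, Central 63.143, Coastal 88.267.
Highest priority: Coastal.

Coastal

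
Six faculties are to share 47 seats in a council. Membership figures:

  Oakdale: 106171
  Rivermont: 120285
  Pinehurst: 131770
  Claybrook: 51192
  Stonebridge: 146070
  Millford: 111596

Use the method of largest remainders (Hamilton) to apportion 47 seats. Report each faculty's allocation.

Oakdale 8; Rivermont 8; Pinehurst 9; Claybrook 4; Stonebridge 10; Millford 8

Standard divisor: 667084 ÷ 47 ≈ 14193.277.
Standard quotas: Oakdale 7.4804, Rivermont 8.4748, Pinehurst 9.2840, Claybrook 3.6068, Stonebridge 10.2915, Millford 7.8626.
Lower quotas: Oakdale 7, Rivermont 8, Pinehurst 9, Claybrook 3, Stonebridge 10, Millford 7 (sum 44, leaving 3 seats).
Remainders in descending order: Millford 0.8626, Claybrook 0.6068, Oakdale 0.4804, Rivermont 0.4748, Stonebridge 0.2915, Pinehurst 0.2840.
The surplus seats go to Millford, Claybrook, Oakdale.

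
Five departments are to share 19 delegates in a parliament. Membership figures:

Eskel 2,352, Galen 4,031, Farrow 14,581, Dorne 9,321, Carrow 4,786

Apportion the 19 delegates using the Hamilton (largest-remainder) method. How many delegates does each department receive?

Eskel 1, Galen 2, Farrow 8, Dorne 5, Carrow 3

Standard divisor: 35071 ÷ 19 ≈ 1845.842.
Standard quotas: Eskel 1.2742, Galen 2.1838, Farrow 7.8994, Dorne 5.0497, Carrow 2.5929.
Lower quotas: Eskel 1, Galen 2, Farrow 7, Dorne 5, Carrow 2 (sum 17, leaving 2 seats).
Remainders in descending order: Farrow 0.8994, Carrow 0.5929, Eskel 0.2742, Galen 0.1838, Dorne 0.0497.
The surplus seats go to Farrow, Carrow.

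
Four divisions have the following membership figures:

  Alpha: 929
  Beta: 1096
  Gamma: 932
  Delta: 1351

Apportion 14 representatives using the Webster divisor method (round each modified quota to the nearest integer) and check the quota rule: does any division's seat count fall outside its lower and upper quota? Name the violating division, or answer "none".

none

Standard quotas: Alpha 3.019, Beta 3.562, Gamma 3.029, Delta 4.390.
Webster allocation: Alpha 3, Beta 4, Gamma 3, Delta 4.
Every allocation lies between the lower and upper quota.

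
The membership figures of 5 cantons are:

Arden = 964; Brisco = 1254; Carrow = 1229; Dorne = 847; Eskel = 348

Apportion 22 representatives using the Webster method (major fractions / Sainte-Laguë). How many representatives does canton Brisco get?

6

Standard divisor 4642/22 ≈ 211; standard quotas: Arden 4.569, Brisco 5.943, Carrow 5.825, Dorne 4.014, Eskel 1.649.
Rounding to the nearest integer gives 5, 6, 6, 4, 2 = 23 seats, so the divisor must be adjusted.
With modified divisor 220: modified quotas Arden 4.382, Brisco 5.700, Carrow 5.586, Dorne 3.850, Eskel 1.582.
Rounding to the nearest integer: Arden 4, Brisco 6, Carrow 6, Dorne 4, Eskel 2 (total 22).
Brisco receives 6.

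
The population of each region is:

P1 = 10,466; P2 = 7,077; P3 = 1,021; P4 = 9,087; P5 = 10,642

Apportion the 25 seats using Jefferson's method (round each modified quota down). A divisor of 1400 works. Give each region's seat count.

With modified divisor 1400: modified quotas P1 7.476, P2 5.055, P3 0.729, P4 6.491, P5 7.601.
Rounding down: P1 7, P2 5, P3 0, P4 6, P5 7 (total 25).

P1 7; P2 5; P3 0; P4 6; P5 7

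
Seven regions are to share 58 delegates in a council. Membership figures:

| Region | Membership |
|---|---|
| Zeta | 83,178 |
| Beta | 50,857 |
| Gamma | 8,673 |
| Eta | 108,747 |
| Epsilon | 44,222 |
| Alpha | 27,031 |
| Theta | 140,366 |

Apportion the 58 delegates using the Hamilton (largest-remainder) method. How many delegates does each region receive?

The standard divisor is 463074/58 ≈ 7984.034.
Standard quotas: Zeta 10.4180, Beta 6.3698, Gamma 1.0863, Eta 13.6206, Epsilon 5.5388, Alpha 3.3856, Theta 17.5808.
Lower quotas: Zeta 10, Beta 6, Gamma 1, Eta 13, Epsilon 5, Alpha 3, Theta 17 (sum 55, leaving 3 seats).
Remainders in descending order: Eta 0.6206, Theta 0.5808, Epsilon 0.5388, Zeta 0.4180, Alpha 0.3856, Beta 0.3698, Gamma 0.0863.
The surplus seats go to Eta, Theta, Epsilon.

Zeta 10; Beta 6; Gamma 1; Eta 14; Epsilon 6; Alpha 3; Theta 18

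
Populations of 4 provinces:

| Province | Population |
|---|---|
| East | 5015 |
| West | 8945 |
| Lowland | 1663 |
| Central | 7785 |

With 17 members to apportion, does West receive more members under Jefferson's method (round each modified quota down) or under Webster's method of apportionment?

Jefferson: East 3, West 7, Lowland 1, Central 6.
Webster: East 4, West 6, Lowland 1, Central 6.
West gets 7 under Jefferson and 6 under Webster.

Jefferson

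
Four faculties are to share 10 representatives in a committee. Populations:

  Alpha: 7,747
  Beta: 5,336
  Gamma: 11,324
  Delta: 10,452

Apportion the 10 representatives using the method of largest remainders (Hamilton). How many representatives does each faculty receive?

Standard divisor: 34859 ÷ 10 ≈ 3485.9.
Standard quotas: Alpha 2.2224, Beta 1.5307, Gamma 3.2485, Delta 2.9984.
Lower quotas: Alpha 2, Beta 1, Gamma 3, Delta 2 (sum 8, leaving 2 seats).
Remainders in descending order: Delta 0.9984, Beta 0.5307, Gamma 0.2485, Alpha 0.2224.
Largest remainders: Delta, Beta receive the extra seats.

Alpha 2; Beta 2; Gamma 3; Delta 3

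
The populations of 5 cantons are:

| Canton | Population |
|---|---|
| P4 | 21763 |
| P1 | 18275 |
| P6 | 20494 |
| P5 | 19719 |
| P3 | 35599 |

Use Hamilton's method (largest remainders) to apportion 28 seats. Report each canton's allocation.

P4=5; P1=4; P6=5; P5=5; P3=9

The standard divisor is 115850/28 ≈ 4137.5.
Standard quotas: P4 5.2599, P1 4.4169, P6 4.9532, P5 4.7659, P3 8.6040.
Lower quotas: P4 5, P1 4, P6 4, P5 4, P3 8 (sum 25, leaving 3 seats).
Remainders in descending order: P6 0.9532, P5 0.7659, P3 0.6040, P1 0.4169, P4 0.2599.
The surplus seats go to P6, P5, P3.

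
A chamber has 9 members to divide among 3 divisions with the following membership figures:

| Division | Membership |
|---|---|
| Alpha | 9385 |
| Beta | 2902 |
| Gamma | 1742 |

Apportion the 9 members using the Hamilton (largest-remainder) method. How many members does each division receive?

Alpha: 6; Beta: 2; Gamma: 1

Total 14029; standard divisor 14029/9 ≈ 1558.778.
Standard quotas: Alpha 6.0207, Beta 1.8617, Gamma 1.1175.
Lower quotas: Alpha 6, Beta 1, Gamma 1 (sum 8, leaving 1 seat).
Remainders in descending order: Beta 0.8617, Gamma 0.1175, Alpha 0.0207.
Largest remainder: Beta receives the extra seat.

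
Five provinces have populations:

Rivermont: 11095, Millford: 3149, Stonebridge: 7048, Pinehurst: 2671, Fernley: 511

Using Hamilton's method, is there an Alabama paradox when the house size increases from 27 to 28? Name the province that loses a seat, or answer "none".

Fernley

At 27 seats: Rivermont 12, Millford 3, Stonebridge 8, Pinehurst 3, Fernley 1.
At 28 seats: Rivermont 13, Millford 4, Stonebridge 8, Pinehurst 3, Fernley 0.
Fernley drops from 1 to 0.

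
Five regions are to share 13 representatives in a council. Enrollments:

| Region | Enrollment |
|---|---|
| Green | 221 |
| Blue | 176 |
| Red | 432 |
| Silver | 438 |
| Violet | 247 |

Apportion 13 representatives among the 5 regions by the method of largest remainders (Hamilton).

Green=2, Blue=1, Red=4, Silver=4, Violet=2

Total 1514; standard divisor 1514/13 ≈ 116.462.
Standard quotas: Green 1.898, Blue 1.511, Red 3.709, Silver 3.761, Violet 2.121.
Lower quotas: Green 1, Blue 1, Red 3, Silver 3, Violet 2 (sum 10, leaving 3 seats).
Remainders in descending order: Green 0.898, Silver 0.761, Red 0.709, Blue 0.511, Violet 0.121.
Largest remainders: Green, Silver, Red receive the extra seats.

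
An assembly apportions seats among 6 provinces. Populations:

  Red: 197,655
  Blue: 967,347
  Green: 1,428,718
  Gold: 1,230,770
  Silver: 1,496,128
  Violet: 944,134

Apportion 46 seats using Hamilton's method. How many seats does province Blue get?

7

Standard divisor: 6264752 ÷ 46 ≈ 136190.261.
Standard quotas: Red 1.4513, Blue 7.1029, Green 10.4906, Gold 9.0371, Silver 10.9856, Violet 6.9325.
Lower quotas: Red 1, Blue 7, Green 10, Gold 9, Silver 10, Violet 6 (sum 43, leaving 3 seats).
Remainders in descending order: Silver 0.9856, Violet 0.9325, Green 0.4906, Red 0.4513, Blue 0.1029, Gold 0.0371.
Largest remainders: Silver, Violet, Green receive the extra seats.
Blue receives 7.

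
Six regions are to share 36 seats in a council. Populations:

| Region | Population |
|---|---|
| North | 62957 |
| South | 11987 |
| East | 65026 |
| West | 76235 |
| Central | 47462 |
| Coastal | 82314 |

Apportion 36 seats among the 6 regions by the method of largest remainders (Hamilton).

Total 345981; standard divisor 345981/36 ≈ 9610.583.
Standard quotas: North 6.5508, South 1.2473, East 6.7661, West 7.9324, Central 4.9385, Coastal 8.5649.
Lower quotas: North 6, South 1, East 6, West 7, Central 4, Coastal 8 (sum 32, leaving 4 seats).
Remainders in descending order: Central 0.9385, West 0.9324, East 0.7661, Coastal 0.5649, North 0.5508, South 0.2473.
The surplus seats go to Central, West, East, Coastal.

North 6, South 1, East 7, West 8, Central 5, Coastal 9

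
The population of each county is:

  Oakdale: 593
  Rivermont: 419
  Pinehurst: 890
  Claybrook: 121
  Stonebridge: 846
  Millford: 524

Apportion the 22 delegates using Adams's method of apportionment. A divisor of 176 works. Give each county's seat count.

With modified divisor 176: modified quotas Oakdale 3.369, Rivermont 2.381, Pinehurst 5.057, Claybrook 0.688, Stonebridge 4.807, Millford 2.977.
Rounding up: Oakdale 4, Rivermont 3, Pinehurst 6, Claybrook 1, Stonebridge 5, Millford 3 (total 22).

Oakdale: 4; Rivermont: 3; Pinehurst: 6; Claybrook: 1; Stonebridge: 5; Millford: 3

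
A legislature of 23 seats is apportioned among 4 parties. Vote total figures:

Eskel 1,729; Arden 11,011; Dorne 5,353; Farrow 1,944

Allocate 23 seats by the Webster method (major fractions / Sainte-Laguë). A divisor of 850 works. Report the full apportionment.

With modified divisor 850: modified quotas Eskel 2.034, Arden 12.954, Dorne 6.298, Farrow 2.287.
Rounding to the nearest integer: Eskel 2, Arden 13, Dorne 6, Farrow 2 (total 23).

Eskel: 2, Arden: 13, Dorne: 6, Farrow: 2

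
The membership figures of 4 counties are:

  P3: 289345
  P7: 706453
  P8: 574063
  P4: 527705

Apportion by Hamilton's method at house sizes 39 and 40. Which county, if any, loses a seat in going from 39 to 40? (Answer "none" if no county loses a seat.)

none

At 39 seats: P3 5, P7 13, P8 11, P4 10.
At 40 seats: P3 6, P7 13, P8 11, P4 10.
No county's allocation decreased.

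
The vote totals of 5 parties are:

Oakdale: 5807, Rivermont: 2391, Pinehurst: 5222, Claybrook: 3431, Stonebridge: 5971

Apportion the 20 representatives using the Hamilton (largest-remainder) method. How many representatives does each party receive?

Total 22822; standard divisor 22822/20 ≈ 1141.1.
Standard quotas: Oakdale 5.0889, Rivermont 2.0953, Pinehurst 4.5763, Claybrook 3.0067, Stonebridge 5.2327.
Lower quotas: Oakdale 5, Rivermont 2, Pinehurst 4, Claybrook 3, Stonebridge 5 (sum 19, leaving 1 seat).
Remainders in descending order: Pinehurst 0.5763, Stonebridge 0.2327, Rivermont 0.0953, Oakdale 0.0889, Claybrook 0.0067.
The surplus seat goes to Pinehurst.

Oakdale 5, Rivermont 2, Pinehurst 5, Claybrook 3, Stonebridge 5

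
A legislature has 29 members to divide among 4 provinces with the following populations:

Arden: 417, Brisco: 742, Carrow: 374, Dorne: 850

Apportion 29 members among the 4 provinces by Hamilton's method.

Arden 5, Brisco 9, Carrow 5, Dorne 10

The standard divisor is 2383/29 ≈ 82.172.
Standard quotas: Arden 5.075, Brisco 9.030, Carrow 4.551, Dorne 10.344.
Lower quotas: Arden 5, Brisco 9, Carrow 4, Dorne 10 (sum 28, leaving 1 seat).
Remainders in descending order: Carrow 0.551, Dorne 0.344, Arden 0.075, Brisco 0.030.
Largest remainder: Carrow receives the extra seat.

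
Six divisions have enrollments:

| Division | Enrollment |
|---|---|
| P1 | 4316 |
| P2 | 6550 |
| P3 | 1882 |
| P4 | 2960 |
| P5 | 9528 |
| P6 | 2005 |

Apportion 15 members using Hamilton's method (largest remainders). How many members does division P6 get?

Standard divisor: 27241 ÷ 15 ≈ 1816.067.
Standard quotas: P1 2.3766, P2 3.6067, P3 1.0363, P4 1.6299, P5 5.2465, P6 1.1040.
Lower quotas: P1 2, P2 3, P3 1, P4 1, P5 5, P6 1 (sum 13, leaving 2 seats).
Remainders in descending order: P4 0.6299, P2 0.6067, P1 0.3766, P5 0.2465, P6 0.1040, P3 0.0363.
Largest remainders: P4, P2 receive the extra seats.
P6 receives 1.

1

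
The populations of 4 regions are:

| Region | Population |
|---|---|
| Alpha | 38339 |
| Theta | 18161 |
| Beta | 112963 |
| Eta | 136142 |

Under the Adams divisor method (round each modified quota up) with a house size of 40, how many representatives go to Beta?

15

Standard divisor 305605/40 ≈ 7640.125; standard quotas: Alpha 5.018, Theta 2.377, Beta 14.785, Eta 17.819.
Rounding up gives 6, 3, 15, 18 = 42 seats, so the divisor must be adjusted.
With modified divisor 8040: modified quotas Alpha 4.769, Theta 2.259, Beta 14.050, Eta 16.933.
Rounding up: Alpha 5, Theta 3, Beta 15, Eta 17 (total 40).
Beta receives 15.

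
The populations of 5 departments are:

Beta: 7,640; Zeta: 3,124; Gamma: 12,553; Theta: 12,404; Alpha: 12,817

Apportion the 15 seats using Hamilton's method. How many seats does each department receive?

Total 48538; standard divisor 48538/15 ≈ 3235.867.
Standard quotas: Beta 2.3610, Zeta 0.9654, Gamma 3.8793, Theta 3.8333, Alpha 3.9609.
Lower quotas: Beta 2, Zeta 0, Gamma 3, Theta 3, Alpha 3 (sum 11, leaving 4 seats).
Remainders in descending order: Zeta 0.9654, Alpha 0.9609, Gamma 0.8793, Theta 0.8333, Beta 0.3610.
Largest remainders: Zeta, Alpha, Gamma, Theta receive the extra seats.

Beta: 2; Zeta: 1; Gamma: 4; Theta: 4; Alpha: 4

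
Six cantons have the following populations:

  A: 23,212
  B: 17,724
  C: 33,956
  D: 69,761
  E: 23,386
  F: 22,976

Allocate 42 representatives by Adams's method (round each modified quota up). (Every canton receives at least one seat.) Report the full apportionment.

A 5, B 4, C 8, D 15, E 5, F 5

Standard divisor 191015/42 ≈ 4547.976; standard quotas: A 5.104, B 3.897, C 7.466, D 15.339, E 5.142, F 5.052.
Rounding up gives 6, 4, 8, 16, 6, 6 = 46 seats, so the divisor must be adjusted.
With modified divisor 4800: modified quotas A 4.836, B 3.692, C 7.074, D 14.534, E 4.872, F 4.787.
Rounding up: A 5, B 4, C 8, D 15, E 5, F 5 (total 42).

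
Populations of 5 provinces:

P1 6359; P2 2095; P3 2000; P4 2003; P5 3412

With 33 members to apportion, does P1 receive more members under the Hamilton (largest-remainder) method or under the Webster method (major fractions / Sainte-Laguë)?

Webster

Hamilton: P1 13, P2 5, P3 4, P4 4, P5 7.
Webster: P1 14, P2 4, P3 4, P4 4, P5 7.
P1 gets 13 under Hamilton and 14 under Webster.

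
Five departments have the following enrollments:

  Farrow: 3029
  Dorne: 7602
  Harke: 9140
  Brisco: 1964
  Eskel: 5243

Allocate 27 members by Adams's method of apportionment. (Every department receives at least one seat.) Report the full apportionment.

Standard divisor 26978/27 ≈ 999.185; standard quotas: Farrow 3.031, Dorne 7.608, Harke 9.147, Brisco 1.966, Eskel 5.247.
Rounding up gives 4, 8, 10, 2, 6 = 30 seats, so the divisor must be adjusted.
With modified divisor 1070: modified quotas Farrow 2.831, Dorne 7.105, Harke 8.542, Brisco 1.836, Eskel 4.900.
Rounding up: Farrow 3, Dorne 8, Harke 9, Brisco 2, Eskel 5 (total 27).

Farrow=3, Dorne=8, Harke=9, Brisco=2, Eskel=5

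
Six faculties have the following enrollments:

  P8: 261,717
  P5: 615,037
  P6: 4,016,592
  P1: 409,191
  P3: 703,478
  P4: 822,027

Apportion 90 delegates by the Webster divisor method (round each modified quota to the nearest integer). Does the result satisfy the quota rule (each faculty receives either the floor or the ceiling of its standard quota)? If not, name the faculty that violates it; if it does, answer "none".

Standard quotas: P8 3.450, P5 8.107, P6 52.942, P1 5.394, P3 9.273, P4 10.835.
Webster allocation: P8 3, P5 8, P6 54, P1 5, P3 9, P4 11.
P6 has quota 52.942 (lower 52, upper 53) but receives 54 — outside the quota interval.

P6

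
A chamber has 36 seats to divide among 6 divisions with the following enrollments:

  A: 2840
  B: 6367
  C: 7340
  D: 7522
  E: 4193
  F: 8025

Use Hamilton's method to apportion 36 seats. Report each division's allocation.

A 3, B 6, C 7, D 8, E 4, F 8

Standard divisor: 36287 ÷ 36 ≈ 1007.972.
Standard quotas: A 2.8175, B 6.3166, C 7.2819, D 7.4625, E 4.1598, F 7.9615.
Lower quotas: A 2, B 6, C 7, D 7, E 4, F 7 (sum 33, leaving 3 seats).
Remainders in descending order: F 0.9615, A 0.8175, D 0.4625, B 0.3166, C 0.2819, E 0.1598.
Largest remainders: F, A, D receive the extra seats.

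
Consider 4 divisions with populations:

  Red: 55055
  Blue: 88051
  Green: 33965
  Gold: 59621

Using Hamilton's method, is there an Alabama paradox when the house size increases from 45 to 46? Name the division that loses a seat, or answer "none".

At 45 seats: Red 11, Blue 17, Green 6, Gold 11.
At 46 seats: Red 11, Blue 17, Green 7, Gold 11.
No division's allocation decreased.

none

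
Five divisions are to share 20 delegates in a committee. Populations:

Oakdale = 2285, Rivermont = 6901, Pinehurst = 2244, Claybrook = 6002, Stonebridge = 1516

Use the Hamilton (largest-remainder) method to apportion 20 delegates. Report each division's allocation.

Standard divisor: 18948 ÷ 20 ≈ 947.4.
Standard quotas: Oakdale 2.4119, Rivermont 7.2841, Pinehurst 2.3686, Claybrook 6.3352, Stonebridge 1.6002.
Lower quotas: Oakdale 2, Rivermont 7, Pinehurst 2, Claybrook 6, Stonebridge 1 (sum 18, leaving 2 seats).
Remainders in descending order: Stonebridge 0.6002, Oakdale 0.4119, Pinehurst 0.3686, Claybrook 0.3352, Rivermont 0.2841.
The surplus seats go to Stonebridge, Oakdale.

Oakdale 3; Rivermont 7; Pinehurst 2; Claybrook 6; Stonebridge 2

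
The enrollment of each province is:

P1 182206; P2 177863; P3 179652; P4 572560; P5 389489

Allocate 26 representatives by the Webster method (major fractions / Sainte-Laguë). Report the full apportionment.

Standard divisor 1501770/26 ≈ 57760.385; standard quotas: P1 3.155, P2 3.079, P3 3.110, P4 9.913, P5 6.743.
Rounding to the nearest integer gives P1 3, P2 3, P3 3, P4 10, P5 7 — total 26, matching the house size, so no adjustment is needed.

P1 3; P2 3; P3 3; P4 10; P5 7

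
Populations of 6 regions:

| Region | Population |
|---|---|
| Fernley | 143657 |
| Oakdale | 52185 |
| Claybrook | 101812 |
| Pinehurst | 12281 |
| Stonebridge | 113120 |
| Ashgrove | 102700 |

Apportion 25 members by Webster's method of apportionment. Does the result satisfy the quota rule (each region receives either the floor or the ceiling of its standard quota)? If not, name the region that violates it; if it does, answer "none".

none

Standard quotas: Fernley 6.831, Oakdale 2.481, Claybrook 4.841, Pinehurst 0.584, Stonebridge 5.379, Ashgrove 4.883.
Webster allocation: Fernley 7, Oakdale 2, Claybrook 5, Pinehurst 1, Stonebridge 5, Ashgrove 5.
Every allocation lies between the lower and upper quota.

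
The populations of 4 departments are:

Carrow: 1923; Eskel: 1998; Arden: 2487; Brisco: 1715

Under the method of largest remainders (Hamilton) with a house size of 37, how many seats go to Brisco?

Standard divisor: 8123 ÷ 37 ≈ 219.541.
Standard quotas: Carrow 8.759, Eskel 9.101, Arden 11.328, Brisco 7.812.
Lower quotas: Carrow 8, Eskel 9, Arden 11, Brisco 7 (sum 35, leaving 2 seats).
Remainders in descending order: Brisco 0.812, Carrow 0.759, Arden 0.328, Eskel 0.101.
The surplus seats go to Brisco, Carrow.
Brisco receives 8.

8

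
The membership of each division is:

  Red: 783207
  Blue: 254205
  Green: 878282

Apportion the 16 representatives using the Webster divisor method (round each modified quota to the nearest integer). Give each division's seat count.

Red=7, Blue=2, Green=7

Standard divisor 1915694/16 ≈ 119730.875; standard quotas: Red 6.541, Blue 2.123, Green 7.335.
Rounding to the nearest integer gives Red 7, Blue 2, Green 7 — total 16, matching the house size, so no adjustment is needed.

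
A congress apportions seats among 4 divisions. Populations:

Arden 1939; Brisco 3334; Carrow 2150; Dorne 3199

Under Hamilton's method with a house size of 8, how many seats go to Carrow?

The standard divisor is 10622/8 ≈ 1327.75.
Standard quotas: Arden 1.460, Brisco 2.511, Carrow 1.619, Dorne 2.409.
Lower quotas: Arden 1, Brisco 2, Carrow 1, Dorne 2 (sum 6, leaving 2 seats).
Remainders in descending order: Carrow 0.619, Brisco 0.511, Arden 0.460, Dorne 0.409.
Largest remainders: Carrow, Brisco receive the extra seats.
Carrow receives 2.

2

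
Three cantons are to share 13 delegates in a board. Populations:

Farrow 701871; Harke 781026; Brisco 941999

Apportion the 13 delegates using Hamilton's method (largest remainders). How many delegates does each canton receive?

The standard divisor is 2424896/13 ≈ 186530.462.
Standard quotas: Farrow 3.7628, Harke 4.1871, Brisco 5.0501.
Lower quotas: Farrow 3, Harke 4, Brisco 5 (sum 12, leaving 1 seat).
Remainders in descending order: Farrow 0.7628, Harke 0.1871, Brisco 0.0501.
The surplus seat goes to Farrow.

Farrow 4; Harke 4; Brisco 5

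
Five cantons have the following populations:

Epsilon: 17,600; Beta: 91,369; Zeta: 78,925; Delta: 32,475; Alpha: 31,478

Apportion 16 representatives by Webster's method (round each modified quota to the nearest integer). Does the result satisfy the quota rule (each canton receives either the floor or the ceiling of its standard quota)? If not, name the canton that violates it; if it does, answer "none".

Standard quotas: Epsilon 1.118, Beta 5.805, Zeta 5.014, Delta 2.063, Alpha 2.000.
Webster allocation: Epsilon 1, Beta 6, Zeta 5, Delta 2, Alpha 2.
Every allocation lies between the lower and upper quota.

none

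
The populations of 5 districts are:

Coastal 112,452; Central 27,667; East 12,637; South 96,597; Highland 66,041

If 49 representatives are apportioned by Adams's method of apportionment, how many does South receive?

15

Standard divisor 315394/49 ≈ 6436.612; standard quotas: Coastal 17.471, Central 4.298, East 1.963, South 15.007, Highland 10.260.
Rounding up gives 18, 5, 2, 16, 11 = 52 seats, so the divisor must be adjusted.
With modified divisor 6800: modified quotas Coastal 16.537, Central 4.069, East 1.858, South 14.205, Highland 9.712.
Rounding up: Coastal 17, Central 5, East 2, South 15, Highland 10 (total 49).
South receives 15.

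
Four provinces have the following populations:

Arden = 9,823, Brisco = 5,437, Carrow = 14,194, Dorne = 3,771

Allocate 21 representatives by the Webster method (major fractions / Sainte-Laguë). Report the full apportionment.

Standard divisor 33225/21 ≈ 1582.143; standard quotas: Arden 6.209, Brisco 3.436, Carrow 8.971, Dorne 2.383.
Rounding to the nearest integer gives 6, 3, 9, 2 = 20 seats, so the divisor must be adjusted.
With modified divisor 1530: modified quotas Arden 6.420, Brisco 3.554, Carrow 9.277, Dorne 2.465.
Rounding to the nearest integer: Arden 6, Brisco 4, Carrow 9, Dorne 2 (total 21).

Arden: 6, Brisco: 4, Carrow: 9, Dorne: 2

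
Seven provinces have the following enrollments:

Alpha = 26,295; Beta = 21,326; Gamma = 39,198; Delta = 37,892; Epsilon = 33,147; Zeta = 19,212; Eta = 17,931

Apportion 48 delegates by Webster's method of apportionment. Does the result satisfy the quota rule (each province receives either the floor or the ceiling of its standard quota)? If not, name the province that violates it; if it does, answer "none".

none

Standard quotas: Alpha 6.473, Beta 5.249, Gamma 9.649, Delta 9.327, Epsilon 8.159, Zeta 4.729, Eta 4.414.
Webster allocation: Alpha 7, Beta 5, Gamma 10, Delta 9, Epsilon 8, Zeta 5, Eta 4.
Every allocation lies between the lower and upper quota.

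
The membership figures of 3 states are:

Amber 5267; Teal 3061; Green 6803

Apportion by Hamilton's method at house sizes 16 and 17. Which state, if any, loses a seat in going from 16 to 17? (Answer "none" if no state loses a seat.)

At 16 seats: Amber 6, Teal 3, Green 7.
At 17 seats: Amber 6, Teal 3, Green 8.
No state's allocation decreased.

none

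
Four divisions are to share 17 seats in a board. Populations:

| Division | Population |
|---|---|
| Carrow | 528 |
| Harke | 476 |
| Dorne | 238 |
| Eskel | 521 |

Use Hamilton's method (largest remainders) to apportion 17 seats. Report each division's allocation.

Carrow 5, Harke 5, Dorne 2, Eskel 5

Total 1763; standard divisor 1763/17 ≈ 103.706.
Standard quotas: Carrow 5.091, Harke 4.590, Dorne 2.295, Eskel 5.024.
Lower quotas: Carrow 5, Harke 4, Dorne 2, Eskel 5 (sum 16, leaving 1 seat).
Remainders in descending order: Harke 0.590, Dorne 0.295, Carrow 0.091, Eskel 0.024.
Largest remainder: Harke receives the extra seat.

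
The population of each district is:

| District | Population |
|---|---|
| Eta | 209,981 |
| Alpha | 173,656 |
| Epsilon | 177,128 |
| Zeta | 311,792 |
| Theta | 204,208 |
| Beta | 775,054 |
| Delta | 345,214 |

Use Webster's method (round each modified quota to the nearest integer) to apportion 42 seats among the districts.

Eta=4, Alpha=3, Epsilon=3, Zeta=6, Theta=4, Beta=15, Delta=7

Standard divisor 2197033/42 ≈ 52310.31; standard quotas: Eta 4.014, Alpha 3.320, Epsilon 3.386, Zeta 5.960, Theta 3.904, Beta 14.816, Delta 6.599.
Rounding to the nearest integer gives Eta 4, Alpha 3, Epsilon 3, Zeta 6, Theta 4, Beta 15, Delta 7 — total 42, matching the house size, so no adjustment is needed.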